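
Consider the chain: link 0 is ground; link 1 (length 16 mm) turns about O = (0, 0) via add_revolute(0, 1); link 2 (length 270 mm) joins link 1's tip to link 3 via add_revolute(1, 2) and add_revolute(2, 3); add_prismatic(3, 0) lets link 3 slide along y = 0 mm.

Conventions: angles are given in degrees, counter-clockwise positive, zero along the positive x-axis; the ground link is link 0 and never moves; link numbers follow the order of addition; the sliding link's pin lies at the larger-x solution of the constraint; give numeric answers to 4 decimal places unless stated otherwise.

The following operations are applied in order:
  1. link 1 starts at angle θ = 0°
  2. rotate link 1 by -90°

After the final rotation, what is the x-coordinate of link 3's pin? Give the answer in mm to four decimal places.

geometry: r = 16 mm, L = 270 mm, e = 0 mm; θ starts at 0°
rotate link 1 by -90°: θ ← 0° -90° = -90°
crank pin P = (r cos θ, r sin θ) = (0.000000, -16.000000)
h = r sin θ − e = -16.000000 − 0 = -16.000000
x = r cos θ + √(L² − h²) = 0.000000 + 269.525509 = 269.525509

269.5255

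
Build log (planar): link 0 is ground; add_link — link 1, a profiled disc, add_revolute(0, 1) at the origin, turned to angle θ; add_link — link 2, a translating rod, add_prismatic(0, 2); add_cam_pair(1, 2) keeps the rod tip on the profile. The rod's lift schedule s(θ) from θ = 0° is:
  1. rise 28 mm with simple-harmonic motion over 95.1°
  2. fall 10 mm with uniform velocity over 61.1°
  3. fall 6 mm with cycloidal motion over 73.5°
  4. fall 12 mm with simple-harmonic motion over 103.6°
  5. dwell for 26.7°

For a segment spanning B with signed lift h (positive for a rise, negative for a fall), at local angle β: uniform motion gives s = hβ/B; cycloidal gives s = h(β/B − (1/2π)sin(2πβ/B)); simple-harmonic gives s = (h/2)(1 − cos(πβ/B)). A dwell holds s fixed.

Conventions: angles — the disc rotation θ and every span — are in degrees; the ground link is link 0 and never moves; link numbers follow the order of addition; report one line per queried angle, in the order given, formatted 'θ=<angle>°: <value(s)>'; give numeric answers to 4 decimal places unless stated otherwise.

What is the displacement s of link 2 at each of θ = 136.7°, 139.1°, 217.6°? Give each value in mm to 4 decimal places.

seg 1 [0°–95.1°] simple-harmonic, h=28: full span → s += 28 → s = 28.0000
seg 2 [95.1°–156.2°] uniform, h=-10: θ=136.7° here. β=41.6, B=61.1. -10·41.6/61.1 = -6.8085 → s = 21.1915
seg 2 [95.1°–156.2°] uniform, h=-10: θ=139.1° here. β=44, B=61.1. -10·44/61.1 = -7.2013 → s = 20.7987
seg 2 [95.1°–156.2°] uniform, h=-10: full span → s += -10 → s = 18.0000
seg 3 [156.2°–229.7°] cycloidal, h=-6: θ=217.6° here. β=61.4, B=73.5. -6·(0.8354 − sin(2π·0.8354)/(2π)) = -5.8330 → s = 12.1670

θ=136.7°: 21.1915
θ=139.1°: 20.7987
θ=217.6°: 12.1670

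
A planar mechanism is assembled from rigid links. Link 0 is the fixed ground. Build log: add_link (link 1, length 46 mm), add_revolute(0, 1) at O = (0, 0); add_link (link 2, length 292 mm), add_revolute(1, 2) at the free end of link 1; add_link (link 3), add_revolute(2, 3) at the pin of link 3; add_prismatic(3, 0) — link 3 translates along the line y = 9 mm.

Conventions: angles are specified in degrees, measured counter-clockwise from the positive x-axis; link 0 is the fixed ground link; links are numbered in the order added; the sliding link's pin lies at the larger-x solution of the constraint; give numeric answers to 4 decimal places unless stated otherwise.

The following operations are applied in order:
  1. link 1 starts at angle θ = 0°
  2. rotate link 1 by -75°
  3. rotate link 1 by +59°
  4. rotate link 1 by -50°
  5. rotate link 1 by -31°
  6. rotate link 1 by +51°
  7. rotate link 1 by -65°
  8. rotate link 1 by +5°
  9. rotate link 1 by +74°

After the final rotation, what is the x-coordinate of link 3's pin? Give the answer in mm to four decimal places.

geometry: r = 46 mm, L = 292 mm, e = 9 mm; θ starts at 0°
rotate link 1 by -75°: θ ← 0° -75° = -75°
rotate link 1 by +59°: θ ← -75° +59° = -16°
rotate link 1 by -50°: θ ← -16° -50° = -66°
rotate link 1 by -31°: θ ← -66° -31° = -97°
rotate link 1 by +51°: θ ← -97° +51° = -46°
rotate link 1 by -65°: θ ← -46° -65° = -111°
rotate link 1 by +5°: θ ← -111° +5° = -106°
rotate link 1 by +74°: θ ← -106° +74° = -32°
crank pin P = (r cos θ, r sin θ) = (39.010212, -24.376286)
h = r sin θ − e = -24.376286 − 9 = -33.376286
x = r cos θ + √(L² − h²) = 39.010212 + 290.086235 = 329.096447

329.0964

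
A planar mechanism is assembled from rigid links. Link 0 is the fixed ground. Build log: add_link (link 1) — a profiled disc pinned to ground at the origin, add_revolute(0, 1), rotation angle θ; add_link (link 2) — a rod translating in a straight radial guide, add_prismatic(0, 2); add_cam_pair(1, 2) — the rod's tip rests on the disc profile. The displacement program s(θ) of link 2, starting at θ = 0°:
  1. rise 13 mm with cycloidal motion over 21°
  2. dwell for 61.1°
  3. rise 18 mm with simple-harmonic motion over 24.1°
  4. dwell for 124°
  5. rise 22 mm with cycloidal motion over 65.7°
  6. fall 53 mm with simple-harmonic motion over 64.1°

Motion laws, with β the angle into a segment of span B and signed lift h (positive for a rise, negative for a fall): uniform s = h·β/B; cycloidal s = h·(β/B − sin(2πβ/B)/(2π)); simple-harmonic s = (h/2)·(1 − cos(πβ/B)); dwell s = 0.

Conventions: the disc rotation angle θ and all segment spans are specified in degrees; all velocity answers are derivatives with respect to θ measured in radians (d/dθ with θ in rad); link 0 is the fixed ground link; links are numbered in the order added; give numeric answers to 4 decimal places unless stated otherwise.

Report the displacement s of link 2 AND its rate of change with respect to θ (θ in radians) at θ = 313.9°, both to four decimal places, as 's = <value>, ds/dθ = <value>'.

seg 1 [0°–21°] cycloidal, h=13: full span → s += 13 → s = 13.0000
seg 2 [21°–82.1°] dwell: s stays 13.0000
seg 3 [82.1°–106.2°] simple-harmonic, h=18: full span → s += 18 → s = 31.0000
seg 4 [106.2°–230.2°] dwell: s stays 31.0000
seg 5 [230.2°–295.9°] cycloidal, h=22: full span → s += 22 → s = 53.0000
seg 6 [295.9°–360°] simple-harmonic, h=-53: θ=313.9° here. β=18, B=64.1. -53/2·(1 − cos(π·0.2808)) = -9.6604 → s = 43.3396
velocity in seg [295.9°–360°] (simple-harmonic), θ in radians: β = 18° = 0.3142 rad, B = 64.1° = 1.1188 rad; ds/dθ = (πh/(2B)) sin(πβ/B) = (π·(-53)/(2·1.1188)) sin(π·0.2808) = -57.458427 mm/rad

s = 43.3396, ds/dθ = -57.4584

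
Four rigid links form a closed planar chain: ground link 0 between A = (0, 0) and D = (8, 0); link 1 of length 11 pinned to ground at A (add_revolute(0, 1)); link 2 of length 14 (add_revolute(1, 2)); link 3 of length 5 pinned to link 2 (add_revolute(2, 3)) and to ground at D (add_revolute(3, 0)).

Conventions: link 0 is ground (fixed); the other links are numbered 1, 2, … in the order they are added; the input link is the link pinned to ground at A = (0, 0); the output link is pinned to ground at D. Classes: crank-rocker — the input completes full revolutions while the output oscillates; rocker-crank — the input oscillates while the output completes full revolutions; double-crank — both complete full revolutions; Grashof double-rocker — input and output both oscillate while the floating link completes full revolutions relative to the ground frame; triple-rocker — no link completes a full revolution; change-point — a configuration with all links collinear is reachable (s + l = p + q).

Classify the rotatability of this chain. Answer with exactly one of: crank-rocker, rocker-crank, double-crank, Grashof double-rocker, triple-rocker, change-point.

lengths: ground=8, input=11, coupler=14, output=5
sorted: s=5 (shortest), l=14 (longest), p+q=19
s + l = 19 vs p + q = 19
s + l = p + q → change-point (collinear configuration reachable)

change-point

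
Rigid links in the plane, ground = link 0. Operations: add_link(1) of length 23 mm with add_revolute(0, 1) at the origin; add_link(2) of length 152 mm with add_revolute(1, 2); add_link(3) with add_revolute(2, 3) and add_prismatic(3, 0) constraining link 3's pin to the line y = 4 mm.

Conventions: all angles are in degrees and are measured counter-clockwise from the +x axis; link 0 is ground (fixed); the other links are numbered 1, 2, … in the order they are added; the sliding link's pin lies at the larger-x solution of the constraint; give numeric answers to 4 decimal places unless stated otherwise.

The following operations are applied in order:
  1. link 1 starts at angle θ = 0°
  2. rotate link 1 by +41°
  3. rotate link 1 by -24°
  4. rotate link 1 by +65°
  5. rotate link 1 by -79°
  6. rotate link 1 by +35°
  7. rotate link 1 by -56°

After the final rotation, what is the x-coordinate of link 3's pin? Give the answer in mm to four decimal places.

geometry: r = 23 mm, L = 152 mm, e = 4 mm; θ starts at 0°
rotate link 1 by +41°: θ ← 0° +41° = 41°
rotate link 1 by -24°: θ ← 41° -24° = 17°
rotate link 1 by +65°: θ ← 17° +65° = 82°
rotate link 1 by -79°: θ ← 82° -79° = 3°
rotate link 1 by +35°: θ ← 3° +35° = 38°
rotate link 1 by -56°: θ ← 38° -56° = -18°
crank pin P = (r cos θ, r sin θ) = (21.874300, -7.107391)
h = r sin θ − e = -7.107391 − 4 = -11.107391
x = r cos θ + √(L² − h²) = 21.874300 + 151.593621 = 173.467921

173.4679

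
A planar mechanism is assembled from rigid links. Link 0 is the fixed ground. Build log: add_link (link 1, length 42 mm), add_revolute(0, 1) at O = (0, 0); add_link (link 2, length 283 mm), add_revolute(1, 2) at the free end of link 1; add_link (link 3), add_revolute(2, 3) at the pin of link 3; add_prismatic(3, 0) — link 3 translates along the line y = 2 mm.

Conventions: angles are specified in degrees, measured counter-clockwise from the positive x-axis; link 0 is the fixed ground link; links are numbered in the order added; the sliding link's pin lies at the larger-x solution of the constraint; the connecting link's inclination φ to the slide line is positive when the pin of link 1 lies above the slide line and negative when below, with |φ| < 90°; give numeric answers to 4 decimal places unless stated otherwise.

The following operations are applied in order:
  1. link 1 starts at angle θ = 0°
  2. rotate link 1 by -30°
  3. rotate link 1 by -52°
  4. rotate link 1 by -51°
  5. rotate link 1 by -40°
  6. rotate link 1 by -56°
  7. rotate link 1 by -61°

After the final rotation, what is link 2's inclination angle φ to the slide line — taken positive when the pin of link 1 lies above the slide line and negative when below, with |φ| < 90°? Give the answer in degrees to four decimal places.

geometry: r = 42 mm, L = 283 mm, e = 2 mm; θ starts at 0°
rotate link 1 by -30°: θ ← 0° -30° = -30°
rotate link 1 by -52°: θ ← -30° -52° = -82°
rotate link 1 by -51°: θ ← -82° -51° = -133°
rotate link 1 by -40°: θ ← -133° -40° = -173°
rotate link 1 by -56°: θ ← -173° -56° = -229°
rotate link 1 by -61°: θ ← -229° -61° = -290°
h = r sin θ − e = 39.467090 − 2 = 37.467090
sin φ = h / L = 37.467090 / 283 = 0.13239254
φ = arcsin(0.13239254) = 7.607870°

7.6079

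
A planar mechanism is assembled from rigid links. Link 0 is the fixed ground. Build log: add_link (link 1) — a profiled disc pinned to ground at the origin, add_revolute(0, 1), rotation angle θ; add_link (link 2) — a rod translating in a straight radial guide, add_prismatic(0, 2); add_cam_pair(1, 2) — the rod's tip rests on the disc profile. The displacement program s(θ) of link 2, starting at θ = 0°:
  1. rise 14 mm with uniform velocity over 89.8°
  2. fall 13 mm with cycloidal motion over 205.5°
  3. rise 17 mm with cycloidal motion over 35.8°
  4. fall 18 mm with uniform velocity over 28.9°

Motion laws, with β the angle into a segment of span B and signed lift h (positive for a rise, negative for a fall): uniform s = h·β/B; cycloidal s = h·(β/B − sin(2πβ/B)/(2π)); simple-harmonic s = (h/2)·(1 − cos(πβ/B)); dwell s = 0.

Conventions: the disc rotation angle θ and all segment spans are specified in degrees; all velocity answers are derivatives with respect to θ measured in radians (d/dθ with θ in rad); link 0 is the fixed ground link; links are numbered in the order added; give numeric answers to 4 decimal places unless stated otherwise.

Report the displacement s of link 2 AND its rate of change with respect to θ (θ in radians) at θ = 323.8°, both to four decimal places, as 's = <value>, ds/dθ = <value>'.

seg 1 [0°–89.8°] uniform, h=14: full span → s += 14 → s = 14.0000
seg 2 [89.8°–295.3°] cycloidal, h=-13: full span → s += -13 → s = 1.0000
seg 3 [295.3°–331.1°] cycloidal, h=17: θ=323.8° here. β=28.5, B=35.8. 17·(0.7961 − sin(2π·0.7961)/(2π)) = 16.1265 → s = 17.1265
velocity in seg [295.3°–331.1°] (cycloidal), θ in radians: β = 28.5° = 0.4974 rad, B = 35.8° = 0.6248 rad; ds/dθ = (h/B)(1 − cos(2πβ/B)) = (17/0.6248)(1 − cos(2π·0.7961)) = 19.438188 mm/rad

s = 17.1265, ds/dθ = 19.4382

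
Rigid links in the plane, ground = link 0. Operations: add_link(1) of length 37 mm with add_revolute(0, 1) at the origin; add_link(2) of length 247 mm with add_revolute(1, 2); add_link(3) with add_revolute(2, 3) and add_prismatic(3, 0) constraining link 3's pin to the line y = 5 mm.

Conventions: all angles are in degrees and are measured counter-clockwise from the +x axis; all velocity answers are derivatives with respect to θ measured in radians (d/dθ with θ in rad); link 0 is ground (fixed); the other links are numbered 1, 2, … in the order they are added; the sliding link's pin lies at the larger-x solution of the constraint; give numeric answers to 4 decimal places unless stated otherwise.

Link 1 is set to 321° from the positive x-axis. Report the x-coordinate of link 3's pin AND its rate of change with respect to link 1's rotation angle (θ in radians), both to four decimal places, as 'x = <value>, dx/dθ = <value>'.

geometry: r = 37 mm, L = 247 mm, e = 5 mm
crank pin P = (r cos θ, r sin θ) = (28.754401, -23.284854)
h = r sin θ − e = -23.284854 − 5 = -28.284854
x = r cos θ + √(L² − h²) = 28.754401 + 245.375156 = 274.129556
dx/dθ = −r sin θ − h·r cos θ/√(L² − h²) (θ in radians; h = -28.284854) = 26.599428

x = 274.1296, dx/dθ = 26.5994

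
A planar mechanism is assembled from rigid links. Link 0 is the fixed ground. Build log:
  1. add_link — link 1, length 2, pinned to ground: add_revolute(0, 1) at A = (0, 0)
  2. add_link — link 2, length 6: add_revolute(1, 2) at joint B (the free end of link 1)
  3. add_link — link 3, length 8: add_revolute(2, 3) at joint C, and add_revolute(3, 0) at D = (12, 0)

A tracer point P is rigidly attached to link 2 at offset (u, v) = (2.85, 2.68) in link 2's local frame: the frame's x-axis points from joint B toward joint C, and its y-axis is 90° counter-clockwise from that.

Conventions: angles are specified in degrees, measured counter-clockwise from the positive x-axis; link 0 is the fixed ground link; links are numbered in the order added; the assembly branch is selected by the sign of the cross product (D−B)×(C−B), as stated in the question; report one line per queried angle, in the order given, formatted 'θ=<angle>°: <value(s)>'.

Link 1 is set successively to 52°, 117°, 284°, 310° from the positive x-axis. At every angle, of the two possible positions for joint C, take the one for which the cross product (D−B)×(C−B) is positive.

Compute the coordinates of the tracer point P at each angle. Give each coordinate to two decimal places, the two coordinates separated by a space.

A=(0,0), D=(12.00,0)
θ=52°: B = A + 2.00·(cos52°, sin52°) = (1.2313, 1.5760)
θ=52°: |BD| = 10.8834
θ=52°: circle(B,6.00) ∩ circle(D,8.00): a=4.1553, h=4.3282
θ=52°:   candidates: C₊=(5.9696,5.2569) cross=47.105; C₋=(4.7161,-3.3083) cross=-47.105
θ=52°:   branch + wants cross > 0 → take C=(5.9696,5.2569) (cross=47.105)
θ=52°: ex = (C−B)/|BC| = (0.7897,0.6135); ey = (-0.6135,0.7897)
θ=52°: P = B + 2.85·ex + 2.68·ey = (1.8379,5.4409)
θ=117°: B = A + 2.00·(cos117°, sin117°) = (-0.9080, 1.7820)
θ=117°: |BD| = 13.0304
θ=117°: circle(B,6.00) ∩ circle(D,8.00): a=5.4408, h=2.5294
θ=117°:   candidates: C₊=(4.8276,3.5436) cross=32.959; C₋=(4.1358,-1.4677) cross=-32.959
θ=117°:   branch + wants cross > 0 → take C=(4.8276,3.5436) (cross=32.959)
θ=117°: ex = (C−B)/|BC| = (0.9559,0.2936); ey = (-0.2936,0.9559)
θ=117°: P = B + 2.85·ex + 2.68·ey = (1.0296,5.1806)
θ=284°: B = A + 2.00·(cos284°, sin284°) = (0.4838, -1.9406)
θ=284°: |BD| = 11.6785
θ=284°: circle(B,6.00) ∩ circle(D,8.00): a=4.6405, h=3.8034
θ=284°:   candidates: C₊=(4.4278,2.5810) cross=44.418; C₋=(5.6918,-4.9200) cross=-44.418
θ=284°:   branch + wants cross > 0 → take C=(4.4278,2.5810) (cross=44.418)
θ=284°: ex = (C−B)/|BC| = (0.6573,0.7536); ey = (-0.7536,0.6573)
θ=284°: P = B + 2.85·ex + 2.68·ey = (0.3376,1.9688)
θ=310°: B = A + 2.00·(cos310°, sin310°) = (1.2856, -1.5321)
θ=310°: |BD| = 10.8234
θ=310°: circle(B,6.00) ∩ circle(D,8.00): a=4.1182, h=4.3635
θ=310°:   candidates: C₊=(4.7446,3.3704) cross=47.228; C₋=(5.9800,-5.2687) cross=-47.228
θ=310°:   branch + wants cross > 0 → take C=(4.7446,3.3704) (cross=47.228)
θ=310°: ex = (C−B)/|BC| = (0.5765,0.8171); ey = (-0.8171,0.5765)
θ=310°: P = B + 2.85·ex + 2.68·ey = (0.7388,2.3417)

θ=52°: 1.84 5.44
θ=117°: 1.03 5.18
θ=284°: 0.34 1.97
θ=310°: 0.74 2.34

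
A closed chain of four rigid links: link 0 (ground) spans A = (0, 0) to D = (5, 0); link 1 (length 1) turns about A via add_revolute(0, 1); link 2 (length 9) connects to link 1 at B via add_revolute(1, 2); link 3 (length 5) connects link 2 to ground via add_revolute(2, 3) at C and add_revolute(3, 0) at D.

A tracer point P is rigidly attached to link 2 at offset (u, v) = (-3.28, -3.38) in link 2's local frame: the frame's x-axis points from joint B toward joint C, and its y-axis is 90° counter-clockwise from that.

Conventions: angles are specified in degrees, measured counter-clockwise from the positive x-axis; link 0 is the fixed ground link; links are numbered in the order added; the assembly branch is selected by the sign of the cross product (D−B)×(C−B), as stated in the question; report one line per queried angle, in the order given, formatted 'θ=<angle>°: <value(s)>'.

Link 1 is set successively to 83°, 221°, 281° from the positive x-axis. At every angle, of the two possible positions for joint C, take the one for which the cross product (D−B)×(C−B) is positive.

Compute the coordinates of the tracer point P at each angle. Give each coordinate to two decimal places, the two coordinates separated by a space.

A=(0,0), D=(5.00,0)
θ=83°: B = A + 1.00·(cos83°, sin83°) = (0.1219, 0.9925)
θ=83°: |BD| = 4.9781
θ=83°: circle(B,9.00) ∩ circle(D,5.00): a=8.1137, h=3.8946
θ=83°:   candidates: C₊=(8.8492,3.1912) cross=19.388; C₋=(7.2961,-4.4416) cross=-19.388
θ=83°:   branch + wants cross > 0 → take C=(8.8492,3.1912) (cross=19.388)
θ=83°: ex = (C−B)/|BC| = (0.9697,0.2443); ey = (-0.2443,0.9697)
θ=83°: P = B + -3.28·ex + -3.38·ey = (-2.2330,-3.0863)
θ=221°: B = A + 1.00·(cos221°, sin221°) = (-0.7547, -0.6561)
θ=221°: |BD| = 5.7920
θ=221°: circle(B,9.00) ∩ circle(D,5.00): a=7.7303, h=4.6090
θ=221°:   candidates: C₊=(6.4037,4.7989) cross=26.695; C₋=(7.4479,-4.3598) cross=-26.695
θ=221°:   branch + wants cross > 0 → take C=(6.4037,4.7989) (cross=26.695)
θ=221°: ex = (C−B)/|BC| = (0.7954,0.6061); ey = (-0.6061,0.7954)
θ=221°: P = B + -3.28·ex + -3.38·ey = (-1.3149,-5.3325)
θ=281°: B = A + 1.00·(cos281°, sin281°) = (0.1908, -0.9816)
θ=281°: |BD| = 4.9084
θ=281°: circle(B,9.00) ∩ circle(D,5.00): a=8.1587, h=3.7993
θ=281°:   candidates: C₊=(7.4249,4.3726) cross=18.648; C₋=(8.9446,-3.0725) cross=-18.648
θ=281°:   branch + wants cross > 0 → take C=(7.4249,4.3726) (cross=18.648)
θ=281°: ex = (C−B)/|BC| = (0.8038,0.5949); ey = (-0.5949,0.8038)
θ=281°: P = B + -3.28·ex + -3.38·ey = (-0.4348,-5.6498)

θ=83°: -2.23 -3.09
θ=221°: -1.31 -5.33
θ=281°: -0.43 -5.65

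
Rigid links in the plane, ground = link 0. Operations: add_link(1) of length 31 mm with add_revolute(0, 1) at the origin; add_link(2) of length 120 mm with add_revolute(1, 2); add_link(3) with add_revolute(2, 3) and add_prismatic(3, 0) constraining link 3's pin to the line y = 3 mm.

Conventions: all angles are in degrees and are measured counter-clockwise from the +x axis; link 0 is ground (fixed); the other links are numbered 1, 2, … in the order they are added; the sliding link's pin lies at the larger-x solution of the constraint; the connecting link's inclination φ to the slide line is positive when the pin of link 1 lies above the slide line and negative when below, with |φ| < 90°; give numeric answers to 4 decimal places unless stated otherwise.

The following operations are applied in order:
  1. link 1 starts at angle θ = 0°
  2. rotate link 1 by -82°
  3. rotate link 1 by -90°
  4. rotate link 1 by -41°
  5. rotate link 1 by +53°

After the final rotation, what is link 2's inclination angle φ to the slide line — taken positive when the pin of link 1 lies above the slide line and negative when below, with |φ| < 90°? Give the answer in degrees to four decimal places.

geometry: r = 31 mm, L = 120 mm, e = 3 mm; θ starts at 0°
rotate link 1 by -82°: θ ← 0° -82° = -82°
rotate link 1 by -90°: θ ← -82° -90° = -172°
rotate link 1 by -41°: θ ← -172° -41° = -213°
rotate link 1 by +53°: θ ← -213° +53° = -160°
h = r sin θ − e = -10.602624 − 3 = -13.602624
sin φ = h / L = -13.602624 / 120 = -0.11335520
φ = arcsin(-0.11335520) = -6.508765°

-6.5088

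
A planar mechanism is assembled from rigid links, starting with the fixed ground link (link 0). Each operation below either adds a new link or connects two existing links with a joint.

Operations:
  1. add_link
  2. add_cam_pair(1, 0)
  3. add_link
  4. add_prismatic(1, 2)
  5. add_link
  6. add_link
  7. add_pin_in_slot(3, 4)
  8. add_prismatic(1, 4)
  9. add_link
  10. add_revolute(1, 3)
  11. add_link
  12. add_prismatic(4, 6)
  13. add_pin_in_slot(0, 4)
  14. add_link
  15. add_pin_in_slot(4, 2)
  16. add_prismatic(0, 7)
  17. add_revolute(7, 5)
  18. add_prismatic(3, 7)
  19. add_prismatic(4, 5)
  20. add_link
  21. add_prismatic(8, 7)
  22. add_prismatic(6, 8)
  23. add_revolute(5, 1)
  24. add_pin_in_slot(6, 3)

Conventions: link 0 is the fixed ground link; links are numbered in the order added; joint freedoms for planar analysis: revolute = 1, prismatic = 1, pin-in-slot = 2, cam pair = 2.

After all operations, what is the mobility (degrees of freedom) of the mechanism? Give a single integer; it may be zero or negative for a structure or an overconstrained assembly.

link 0 = ground. State L|J1|J2 = 1|0|0
+link1  2|0|0
C(1,0) f=2→J2  2|0|1
+link2  3|0|1
P(1,2) f=1→J1  3|1|1
+link3  4|1|1
+link4  5|1|1
PS(3,4) f=2→J2  5|1|2
P(1,4) f=1→J1  5|2|2
+link5  6|2|2
R(1,3) f=1→J1  6|3|2
+link6  7|3|2
P(4,6) f=1→J1  7|4|2
PS(0,4) f=2→J2  7|4|3
+link7  8|4|3
PS(4,2) f=2→J2  8|4|4
P(0,7) f=1→J1  8|5|4
R(7,5) f=1→J1  8|6|4
P(3,7) f=1→J1  8|7|4
P(4,5) f=1→J1  8|8|4
+link8  9|8|4
P(8,7) f=1→J1  9|9|4
P(6,8) f=1→J1  9|10|4
R(5,1) f=1→J1  9|11|4
PS(6,3) f=2→J2  9|11|5
M = 3(9−1)−2·11−5 = 24−22−5 = -3

M = -3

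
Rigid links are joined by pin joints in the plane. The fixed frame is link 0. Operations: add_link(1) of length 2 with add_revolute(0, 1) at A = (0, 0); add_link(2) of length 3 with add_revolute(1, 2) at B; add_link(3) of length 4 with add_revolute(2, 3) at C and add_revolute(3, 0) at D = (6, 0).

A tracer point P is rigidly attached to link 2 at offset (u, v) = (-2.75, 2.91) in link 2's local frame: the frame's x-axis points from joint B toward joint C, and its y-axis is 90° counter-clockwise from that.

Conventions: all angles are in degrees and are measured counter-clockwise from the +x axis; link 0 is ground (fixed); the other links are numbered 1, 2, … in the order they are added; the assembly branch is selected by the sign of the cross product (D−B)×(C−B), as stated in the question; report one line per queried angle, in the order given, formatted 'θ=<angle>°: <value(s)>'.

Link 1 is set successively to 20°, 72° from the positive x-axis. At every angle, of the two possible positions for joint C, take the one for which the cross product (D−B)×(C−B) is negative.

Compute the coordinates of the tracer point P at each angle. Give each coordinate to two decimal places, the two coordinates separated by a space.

A=(0,0), D=(6.00,0)
θ=20°: B = A + 2.00·(cos20°, sin20°) = (1.8794, 0.6840)
θ=20°: |BD| = 4.1770
θ=20°: circle(B,3.00) ∩ circle(D,4.00): a=1.2506, h=2.7269
θ=20°:   candidates: C₊=(3.5597,3.1693) cross=11.390; C₋=(2.6665,-2.2109) cross=-11.390
θ=20°:   branch - wants cross < 0 → take C=(2.6665,-2.2109) (cross=-11.390)
θ=20°: ex = (C−B)/|BC| = (0.2624,-0.9650); ey = (0.9650,0.2624)
θ=20°: P = B + -2.75·ex + 2.91·ey = (3.9659,4.1012)
θ=72°: B = A + 2.00·(cos72°, sin72°) = (0.6180, 1.9021)
θ=72°: |BD| = 5.7082
θ=72°: circle(B,3.00) ∩ circle(D,4.00): a=2.2409, h=1.9945
θ=72°:   candidates: C₊=(3.3955,3.0359) cross=11.385; C₋=(2.0663,-0.7252) cross=-11.385
θ=72°:   branch - wants cross < 0 → take C=(2.0663,-0.7252) (cross=-11.385)
θ=72°: ex = (C−B)/|BC| = (0.4827,-0.8758); ey = (0.8758,0.4827)
θ=72°: P = B + -2.75·ex + 2.91·ey = (1.8389,5.7152)

θ=20°: 3.97 4.10
θ=72°: 1.84 5.72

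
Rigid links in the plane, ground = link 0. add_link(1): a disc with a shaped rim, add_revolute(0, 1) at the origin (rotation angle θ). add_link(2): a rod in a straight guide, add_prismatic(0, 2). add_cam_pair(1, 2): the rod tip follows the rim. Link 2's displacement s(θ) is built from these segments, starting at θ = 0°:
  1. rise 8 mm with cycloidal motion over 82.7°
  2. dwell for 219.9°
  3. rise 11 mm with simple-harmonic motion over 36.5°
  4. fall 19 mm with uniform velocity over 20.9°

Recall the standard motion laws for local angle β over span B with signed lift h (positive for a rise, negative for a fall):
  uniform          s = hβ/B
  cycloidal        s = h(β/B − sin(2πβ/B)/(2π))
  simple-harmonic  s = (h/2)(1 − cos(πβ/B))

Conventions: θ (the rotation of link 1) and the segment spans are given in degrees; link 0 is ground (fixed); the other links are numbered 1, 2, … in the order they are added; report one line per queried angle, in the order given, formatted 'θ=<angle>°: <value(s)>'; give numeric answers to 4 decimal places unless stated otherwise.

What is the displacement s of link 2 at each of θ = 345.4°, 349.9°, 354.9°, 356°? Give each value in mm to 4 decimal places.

segment 1 (0° to 82.7°, cycloidal, h = 8) is passed completely: s = 0.0000 + (8) = 8.0000
segment 2 (82.7° to 302.6°, dwell): s unchanged at 8.0000
segment 3 (302.6° to 339.1°, simple-harmonic, h = 11) is passed completely: s = 8.0000 + (11) = 19.0000
θ = 345.4° falls in segment 4 (339.1° to 360°, uniform, h = -19): β = 345.4 − 339.1 = 6.3°, B = 20.9°; Δs = -19·6.3/20.9 = -5.7273; s = 19.0000 − 5.7273 = 13.2727
θ = 349.9° falls in segment 4 (339.1° to 360°, uniform, h = -19): β = 349.9 − 339.1 = 10.8°, B = 20.9°; Δs = -19·10.8/20.9 = -9.8182; s = 19.0000 − 9.8182 = 9.1818
θ = 354.9° falls in segment 4 (339.1° to 360°, uniform, h = -19): β = 354.9 − 339.1 = 15.8°, B = 20.9°; Δs = -19·15.8/20.9 = -14.3636; s = 19.0000 − 14.3636 = 4.6364
θ = 356° falls in segment 4 (339.1° to 360°, uniform, h = -19): β = 356 − 339.1 = 16.9°, B = 20.9°; Δs = -19·16.9/20.9 = -15.3636; s = 19.0000 − 15.3636 = 3.6364

θ=345.4°: 13.2727
θ=349.9°: 9.1818
θ=354.9°: 4.6364
θ=356°: 3.6364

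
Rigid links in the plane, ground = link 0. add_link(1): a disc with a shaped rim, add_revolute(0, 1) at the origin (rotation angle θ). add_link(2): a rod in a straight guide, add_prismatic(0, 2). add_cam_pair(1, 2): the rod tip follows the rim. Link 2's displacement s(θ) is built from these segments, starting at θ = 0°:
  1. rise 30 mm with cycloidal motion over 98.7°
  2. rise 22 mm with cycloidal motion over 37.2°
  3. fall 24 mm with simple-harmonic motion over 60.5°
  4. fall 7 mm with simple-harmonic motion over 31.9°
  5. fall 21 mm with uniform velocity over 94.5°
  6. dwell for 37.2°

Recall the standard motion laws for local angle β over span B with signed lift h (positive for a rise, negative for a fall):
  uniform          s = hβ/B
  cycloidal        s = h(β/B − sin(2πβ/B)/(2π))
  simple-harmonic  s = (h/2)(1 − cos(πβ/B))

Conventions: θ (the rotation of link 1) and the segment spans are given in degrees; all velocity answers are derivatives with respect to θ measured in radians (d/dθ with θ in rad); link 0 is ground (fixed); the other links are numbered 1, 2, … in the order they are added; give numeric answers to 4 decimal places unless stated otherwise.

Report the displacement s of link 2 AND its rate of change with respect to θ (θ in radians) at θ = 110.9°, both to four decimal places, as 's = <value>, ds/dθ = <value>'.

segment 1 (0° to 98.7°, cycloidal, h = 30) is passed completely: s = 0.0000 + (30) = 30.0000
θ = 110.9° falls in segment 2 (98.7° to 135.9°, cycloidal, h = 22): β = 110.9 − 98.7 = 12.2°, B = 37.2°; Δs = 22·(0.3280 − sin(2π·0.3280)/(2π)) = 4.1253; s = 30.0000 + 4.1253 = 34.1253
velocity in seg [98.7°–135.9°] (cycloidal), θ in radians: β = 12.2° = 0.2129 rad, B = 37.2° = 0.6493 rad; ds/dθ = (h/B)(1 − cos(2πβ/B)) = (22/0.6493)(1 − cos(2π·0.3280)) = 49.826136 mm/rad

s = 34.1253, ds/dθ = 49.8261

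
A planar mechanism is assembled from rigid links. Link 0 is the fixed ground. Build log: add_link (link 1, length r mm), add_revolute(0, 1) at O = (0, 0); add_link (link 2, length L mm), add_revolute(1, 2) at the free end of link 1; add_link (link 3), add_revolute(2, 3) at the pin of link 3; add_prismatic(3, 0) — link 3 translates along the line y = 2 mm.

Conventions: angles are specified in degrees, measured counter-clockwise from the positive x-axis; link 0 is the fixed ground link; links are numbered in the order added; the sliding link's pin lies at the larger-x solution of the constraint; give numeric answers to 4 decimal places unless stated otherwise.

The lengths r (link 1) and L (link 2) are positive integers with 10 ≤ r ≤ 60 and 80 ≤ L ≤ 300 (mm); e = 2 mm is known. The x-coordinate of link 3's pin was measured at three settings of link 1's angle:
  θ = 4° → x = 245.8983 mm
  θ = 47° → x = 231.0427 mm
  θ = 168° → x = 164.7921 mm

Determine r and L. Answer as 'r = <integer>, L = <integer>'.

constraint per measurement: (x − r cos θ)² + (r sin θ − e)² = L²
subtracting the θ₁ and θ₂ equations cancels the r² and L² terms:
r = (x₁² − x₂²) / (2[(x₁cos θ₁ + e sin θ₁) − (x₂cos θ₂ + e sin θ₂)]) = 41.0000 → r = 41
L² = (x₁ − r cos θ₁)² + (r sin θ₁ − e)² = 42024.9909 → L = 205.0000 → L = 205
check at θ₃=168°: x = 164.7921 (printed 164.7921) ✓

r = 41, L = 205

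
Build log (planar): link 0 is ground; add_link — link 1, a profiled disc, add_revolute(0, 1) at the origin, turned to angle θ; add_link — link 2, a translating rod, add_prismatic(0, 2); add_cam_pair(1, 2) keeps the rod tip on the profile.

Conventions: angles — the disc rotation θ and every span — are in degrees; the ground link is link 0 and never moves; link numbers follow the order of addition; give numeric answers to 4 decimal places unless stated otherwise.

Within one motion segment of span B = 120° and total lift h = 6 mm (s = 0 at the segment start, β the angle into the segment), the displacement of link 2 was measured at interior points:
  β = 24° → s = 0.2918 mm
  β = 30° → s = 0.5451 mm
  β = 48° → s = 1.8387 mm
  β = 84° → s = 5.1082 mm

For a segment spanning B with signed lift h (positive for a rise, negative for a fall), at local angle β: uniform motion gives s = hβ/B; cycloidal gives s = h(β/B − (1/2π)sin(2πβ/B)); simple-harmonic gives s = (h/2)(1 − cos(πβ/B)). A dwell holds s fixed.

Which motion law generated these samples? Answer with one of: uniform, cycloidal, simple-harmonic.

candidates at β/B = r: uniform s = h·r (linear in β); cycloidal s = h·(r − sin(2πr)/(2π)); simple-harmonic s = (h/2)(1 − cos(πr))
β=24°: printed 0.2918 | uniform 1.2000, cycloidal 0.2918, simple-harmonic 0.5729
β=30°: printed 0.5451 | uniform 1.5000, cycloidal 0.5451, simple-harmonic 0.8787
β=48°: printed 1.8387 | uniform 2.4000, cycloidal 1.8387, simple-harmonic 2.0729
β=84°: printed 5.1082 | uniform 4.2000, cycloidal 5.1082, simple-harmonic 4.7634
only one law matches every sample → cycloidal

cycloidal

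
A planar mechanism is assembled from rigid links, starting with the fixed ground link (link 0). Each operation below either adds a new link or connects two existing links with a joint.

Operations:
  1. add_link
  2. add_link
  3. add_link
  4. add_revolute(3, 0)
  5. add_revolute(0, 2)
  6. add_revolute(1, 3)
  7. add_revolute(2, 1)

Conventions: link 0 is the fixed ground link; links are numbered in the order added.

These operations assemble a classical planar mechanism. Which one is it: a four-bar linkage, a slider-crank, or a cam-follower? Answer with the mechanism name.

links: 4 (incl. ground); joints: 4 revolute, 0 prismatic, 0 higher (cam) pair, forming one closed loop
4 links in a single 4R loop → four-bar linkage

four-bar linkage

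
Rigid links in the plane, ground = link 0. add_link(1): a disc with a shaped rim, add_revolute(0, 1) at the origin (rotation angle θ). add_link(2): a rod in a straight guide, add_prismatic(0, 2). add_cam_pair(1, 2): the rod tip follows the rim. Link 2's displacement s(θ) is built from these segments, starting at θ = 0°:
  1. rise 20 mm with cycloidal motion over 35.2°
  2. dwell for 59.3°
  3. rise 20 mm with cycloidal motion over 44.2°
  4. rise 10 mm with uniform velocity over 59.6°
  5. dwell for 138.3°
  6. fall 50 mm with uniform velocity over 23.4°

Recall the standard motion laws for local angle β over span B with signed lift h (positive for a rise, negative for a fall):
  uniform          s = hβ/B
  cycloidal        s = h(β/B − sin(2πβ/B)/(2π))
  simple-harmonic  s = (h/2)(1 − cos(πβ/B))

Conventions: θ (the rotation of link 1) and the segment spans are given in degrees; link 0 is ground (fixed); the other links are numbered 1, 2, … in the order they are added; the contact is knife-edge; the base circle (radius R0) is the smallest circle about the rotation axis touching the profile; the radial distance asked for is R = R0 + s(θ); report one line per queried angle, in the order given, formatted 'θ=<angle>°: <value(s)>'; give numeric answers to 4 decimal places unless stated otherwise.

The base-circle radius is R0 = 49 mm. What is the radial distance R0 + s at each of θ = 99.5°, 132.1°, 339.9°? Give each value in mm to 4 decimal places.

segment 1 (0° to 35.2°, cycloidal, h = 20) is passed completely: s = 0.0000 + (20) = 20.0000
segment 2 (35.2° to 94.5°, dwell): s unchanged at 20.0000
θ = 99.5° falls in segment 3 (94.5° to 138.7°, cycloidal, h = 20): β = 99.5 − 94.5 = 5°, B = 44.2°; Δs = 20·(0.1131 − sin(2π·0.1131)/(2π)) = 0.1857; s = 20.0000 + 0.1857 = 20.1857
θ = 132.1° falls in segment 3 (94.5° to 138.7°, cycloidal, h = 20): β = 132.1 − 94.5 = 37.6°, B = 44.2°; Δs = 20·(0.8507 − sin(2π·0.8507)/(2π)) = 19.5808; s = 20.0000 + 19.5808 = 39.5808
segment 3 (94.5° to 138.7°, cycloidal, h = 20) is passed completely: s = 20.0000 + (20) = 40.0000
segment 4 (138.7° to 198.3°, uniform, h = 10) is passed completely: s = 40.0000 + (10) = 50.0000
segment 5 (198.3° to 336.6°, dwell): s unchanged at 50.0000
θ = 339.9° falls in segment 6 (336.6° to 360°, uniform, h = -50): β = 339.9 − 336.6 = 3.3°, B = 23.4°; Δs = -50·3.3/23.4 = -7.0513; s = 50.0000 − 7.0513 = 42.9487
θ=99.5°: R = R0 + s = 49 + 20.1857 = 69.1857
θ=132.1°: R = R0 + s = 49 + 39.5808 = 88.5808
θ=339.9°: R = R0 + s = 49 + 42.9487 = 91.9487

θ=99.5°: 69.1857
θ=132.1°: 88.5808
θ=339.9°: 91.9487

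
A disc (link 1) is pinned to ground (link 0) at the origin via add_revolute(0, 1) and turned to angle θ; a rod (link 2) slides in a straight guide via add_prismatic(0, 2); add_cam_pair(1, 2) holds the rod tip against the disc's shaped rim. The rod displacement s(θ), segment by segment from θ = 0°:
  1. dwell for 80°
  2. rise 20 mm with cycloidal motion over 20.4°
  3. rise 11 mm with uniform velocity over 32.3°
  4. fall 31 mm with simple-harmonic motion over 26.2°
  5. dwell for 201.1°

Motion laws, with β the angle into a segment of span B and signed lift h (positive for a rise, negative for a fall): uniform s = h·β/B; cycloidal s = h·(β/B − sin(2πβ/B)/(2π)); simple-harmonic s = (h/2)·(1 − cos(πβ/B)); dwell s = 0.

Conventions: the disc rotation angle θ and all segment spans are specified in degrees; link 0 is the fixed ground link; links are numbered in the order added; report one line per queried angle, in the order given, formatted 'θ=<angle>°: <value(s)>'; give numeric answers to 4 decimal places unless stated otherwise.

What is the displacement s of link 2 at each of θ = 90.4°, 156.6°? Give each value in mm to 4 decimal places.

segment 1 (0° to 80°, dwell): s unchanged at 0.0000
θ = 90.4° falls in segment 2 (80° to 100.4°, cycloidal, h = 20): β = 90.4 − 80 = 10.4°, B = 20.4°; Δs = 20·(0.5098 − sin(2π·0.5098)/(2π)) = 10.3920; s = 0.0000 + 10.3920 = 10.3920
segment 2 (80° to 100.4°, cycloidal, h = 20) is passed completely: s = 0.0000 + (20) = 20.0000
segment 3 (100.4° to 132.7°, uniform, h = 11) is passed completely: s = 20.0000 + (11) = 31.0000
θ = 156.6° falls in segment 4 (132.7° to 158.9°, simple-harmonic, h = -31): β = 156.6 − 132.7 = 23.9°, B = 26.2°; Δs = -31/2·(1 − cos(π·0.9122)) = -30.4143; s = 31.0000 − 30.4143 = 0.5857

θ=90.4°: 10.3920
θ=156.6°: 0.5857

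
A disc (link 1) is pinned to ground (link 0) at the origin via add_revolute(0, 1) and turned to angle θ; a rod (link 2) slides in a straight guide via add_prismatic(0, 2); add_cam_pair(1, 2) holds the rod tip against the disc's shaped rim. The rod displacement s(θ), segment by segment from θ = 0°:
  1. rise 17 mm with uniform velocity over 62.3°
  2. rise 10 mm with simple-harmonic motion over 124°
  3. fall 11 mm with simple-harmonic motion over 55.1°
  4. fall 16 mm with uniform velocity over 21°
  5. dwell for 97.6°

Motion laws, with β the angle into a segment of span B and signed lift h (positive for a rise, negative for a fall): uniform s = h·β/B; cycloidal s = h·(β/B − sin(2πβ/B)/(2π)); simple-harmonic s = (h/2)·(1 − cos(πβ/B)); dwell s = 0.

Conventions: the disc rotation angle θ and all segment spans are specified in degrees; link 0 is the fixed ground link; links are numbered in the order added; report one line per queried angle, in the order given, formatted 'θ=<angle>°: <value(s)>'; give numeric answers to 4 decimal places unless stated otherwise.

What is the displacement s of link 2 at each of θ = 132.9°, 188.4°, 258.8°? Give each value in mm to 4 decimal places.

segment 1 (0° to 62.3°, uniform, h = 17) is passed completely: s = 0.0000 + (17) = 17.0000
θ = 132.9° falls in segment 2 (62.3° to 186.3°, simple-harmonic, h = 10): β = 132.9 − 62.3 = 70.6°, B = 124°; Δs = 10/2·(1 − cos(π·0.5694)) = 6.0808; s = 17.0000 + 6.0808 = 23.0808
segment 2 (62.3° to 186.3°, simple-harmonic, h = 10) is passed completely: s = 17.0000 + (10) = 27.0000
θ = 188.4° falls in segment 3 (186.3° to 241.4°, simple-harmonic, h = -11): β = 188.4 − 186.3 = 2.1°, B = 55.1°; Δs = -11/2·(1 − cos(π·0.0381)) = -0.0394; s = 27.0000 − 0.0394 = 26.9606
segment 3 (186.3° to 241.4°, simple-harmonic, h = -11) is passed completely: s = 27.0000 + (-11) = 16.0000
θ = 258.8° falls in segment 4 (241.4° to 262.4°, uniform, h = -16): β = 258.8 − 241.4 = 17.4°, B = 21°; Δs = -16·17.4/21 = -13.2571; s = 16.0000 − 13.2571 = 2.7429

θ=132.9°: 23.0808
θ=188.4°: 26.9606
θ=258.8°: 2.7429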